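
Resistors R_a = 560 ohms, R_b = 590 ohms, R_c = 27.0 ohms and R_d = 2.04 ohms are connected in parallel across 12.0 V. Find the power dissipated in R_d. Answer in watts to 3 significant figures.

70.6 W

The supply voltage appears across each parallel branch — just use P = V²/R_d.
P_R_d = V² / R_d = (12.0)² / 2.04 Ω = 70.59 W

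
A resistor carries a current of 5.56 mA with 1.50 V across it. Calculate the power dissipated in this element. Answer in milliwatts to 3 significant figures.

Both the voltage across and the current through the element are known, so P = V I applies directly.
P = 1.50 V × 0.005560 A = 0.008340 W

8.34 mW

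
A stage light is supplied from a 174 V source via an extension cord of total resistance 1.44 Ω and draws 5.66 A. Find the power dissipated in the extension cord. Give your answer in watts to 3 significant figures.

Only the current and the line resistance are needed for the I²R loss.
The extension cord carries the full 5.66 A.
P_line = I² R_line = (5.660)² × 1.44 = 46.13 W

46.1 W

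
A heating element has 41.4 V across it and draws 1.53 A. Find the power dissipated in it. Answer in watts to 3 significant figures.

63.3 W

Since both terminal voltage and current are stated, P = V I gives the power in one step.
P = 41.4 V × 1.530 A = 63.34 W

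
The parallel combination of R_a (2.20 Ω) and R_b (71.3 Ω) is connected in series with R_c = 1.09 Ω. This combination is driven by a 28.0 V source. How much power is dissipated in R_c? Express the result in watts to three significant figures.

82.2 W

Collapse the R_a‖R_b pair into one equivalent R_p; then R_p and R_c form a series string.
R_p = (2.20×71.3)/(2.20+71.3) = 2.134 Ω
R_total = R_p + 1.09 = 2.134 + 1.09 = 3.224 Ω
I = V / R_total = 28.0 / 3.224 = 8.684 A
All the supply current flows through R_c; use P = I²R_c.
P_R_c = (8.684)² × 1.09 = 82.21 W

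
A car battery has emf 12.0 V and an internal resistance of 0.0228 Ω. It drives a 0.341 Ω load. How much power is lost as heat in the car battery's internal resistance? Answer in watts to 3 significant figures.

r is in series with the load, so it carries the full circuit current — the loss in it is I²r.
I = ε / (r + R) = 12.0 / (0.0228 + 0.341) = 32.99 A
P_int = I² r = (32.99)² × 0.0228 = 24.81 W

24.8 W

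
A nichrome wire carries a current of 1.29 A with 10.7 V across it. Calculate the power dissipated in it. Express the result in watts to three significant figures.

13.8 W

With V and I both given, power follows immediately from P = V I.
P = 10.7 V × 1.290 A = 13.80 W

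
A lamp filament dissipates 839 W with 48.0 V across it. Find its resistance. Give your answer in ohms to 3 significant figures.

2.75 Ω

Inverting the appropriate power form: R = V² / P.
R = (48.0)² / 839 = 2.746 Ω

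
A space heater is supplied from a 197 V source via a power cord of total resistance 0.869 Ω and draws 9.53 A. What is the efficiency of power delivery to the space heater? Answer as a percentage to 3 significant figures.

95.8 %

The power cord carries the full 9.53 A.
P_line = I² R_line = (9.530)² × 0.869 = 78.92 W
P_source = V I = 197 × 9.530 = 1877 W; P_load = 1798 W
η = P_load / P_source = 1798 / 1877 = 0.9580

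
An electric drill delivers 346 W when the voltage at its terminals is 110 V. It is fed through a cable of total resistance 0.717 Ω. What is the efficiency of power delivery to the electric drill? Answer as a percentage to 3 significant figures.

I = P / V = 346 / 110 = 3.145 A through the cable.
P_line = I² R_line = (3.145)² × 0.717 = 7.094 W
P_source = P_load + P_line = 346.0 + 7.094 = 353.1 W
η = P_load / P_source = 346.0 / 353.1 = 0.9799

98.0 %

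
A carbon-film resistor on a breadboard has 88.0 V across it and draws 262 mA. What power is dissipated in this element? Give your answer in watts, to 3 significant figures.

Both the voltage across and the current through the element are known, so P = V I applies directly.
P = 88.0 V × 0.2620 A = 23.06 W

23.1 W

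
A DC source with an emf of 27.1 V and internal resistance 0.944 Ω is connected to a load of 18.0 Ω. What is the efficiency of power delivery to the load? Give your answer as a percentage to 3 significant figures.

η = P_load/(P_load+P_int) = I²R/(I²R+I²r) = R/(R+r) — the I² cancels for series elements.
η = R / (R + r) = 18.0 / (18.0 + 0.944) = 0.9502

95.0 %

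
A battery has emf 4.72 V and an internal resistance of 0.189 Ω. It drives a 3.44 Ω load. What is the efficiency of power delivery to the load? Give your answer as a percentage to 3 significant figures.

94.8 %

Both r and R carry the same current, so the power split is just the resistance split: η = R/(R+r).
η = R / (R + r) = 3.44 / (3.44 + 0.189) = 0.9479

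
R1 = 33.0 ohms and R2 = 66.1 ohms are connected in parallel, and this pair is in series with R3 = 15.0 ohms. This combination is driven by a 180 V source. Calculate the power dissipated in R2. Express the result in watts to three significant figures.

First find R_p for the parallel pair, then treat R_p + R3 as a series loop.
R_p = (33.0×66.1)/(33.0+66.1) = 22.01 Ω
R_total = R_p + 15.0 = 22.01 + 15.0 = 37.01 Ω
I = V / R_total = 180 / 37.01 = 4.863 A
Voltage across the parallel pair: V_p = I × R_p = 4.863 × 22.01 = 107.0 V
Use P = V²/R for R2 with V = V_p.
P_R2 = (107.0)² / 66.1 = 173.4 W

173 W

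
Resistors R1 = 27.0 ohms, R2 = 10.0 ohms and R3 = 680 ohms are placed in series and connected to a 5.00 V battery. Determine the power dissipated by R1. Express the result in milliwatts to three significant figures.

1.31 mW

Every series element carries the same I. Get I from the total resistance, then P = I² × R1.
R_total = 27.0 + 10.0 + 680 = 717.0 Ω
I = V / R_total = 5.00 / 717.0 = 0.006974 A
P_R1 = I² × R1 = (0.006974)² × 27.0 = 0.001313 W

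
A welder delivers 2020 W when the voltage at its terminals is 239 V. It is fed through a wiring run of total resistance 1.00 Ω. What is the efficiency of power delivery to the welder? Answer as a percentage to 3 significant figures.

96.6 %

I = P / V = 2020 / 239 = 8.452 A through the wiring run.
P_line = I² R_line = (8.452)² × 1.00 = 71.43 W
P_source = P_load + P_line = 2020 + 71.43 = 2091 W
η = P_load / P_source = 2020 / 2091 = 0.9658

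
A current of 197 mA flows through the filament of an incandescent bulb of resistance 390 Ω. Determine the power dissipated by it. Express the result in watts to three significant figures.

With I and R stated, P = I²R applies in one step.
P = (0.1970 A)² × 390 Ω = 15.14 W

15.1 W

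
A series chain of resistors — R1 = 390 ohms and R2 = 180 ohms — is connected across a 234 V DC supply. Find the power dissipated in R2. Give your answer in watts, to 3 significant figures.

30.3 W

The current is common to all series resistors; compute it, then apply P = I²R for the target.
R_total = 390 + 180 = 570.0 Ω
I = V / R_total = 234 / 570.0 = 0.4105 A
P_R2 = I² × R2 = (0.4105)² × 180 = 30.34 W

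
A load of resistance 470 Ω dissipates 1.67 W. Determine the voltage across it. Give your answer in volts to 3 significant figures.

Inverting the appropriate power form: V = √(P R).
V = √(1.67 × 470) = 28.02 V

28.0 V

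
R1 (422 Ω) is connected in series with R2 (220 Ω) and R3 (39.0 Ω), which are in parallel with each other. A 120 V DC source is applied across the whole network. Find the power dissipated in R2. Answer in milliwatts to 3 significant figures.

347 mW

Reduce the parallel pair to R_p first; the network is then a simple series string.
R_p = (220×39.0)/(220+39.0) = 33.13 Ω
R_total = 422 + 33.13 = 455.1 Ω
I = V / R_total = 120 / 455.1 = 0.2637 A
Voltage across the parallel pair: V_p = I × R_p = 0.2637 × 33.13 = 8.734 V
R2 is across V_p, so use P = V²/R for that branch.
P_R2 = (8.734)² / 220 = 0.3468 W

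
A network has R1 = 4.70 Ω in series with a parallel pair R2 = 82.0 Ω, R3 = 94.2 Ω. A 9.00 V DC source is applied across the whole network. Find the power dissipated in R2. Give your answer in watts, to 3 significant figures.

First combine the parallel branches into one equivalent R_p, then R1 + R_p is a series pair.
R_p = (82.0×94.2)/(82.0+94.2) = 43.84 Ω
R_total = 4.70 + 43.84 = 48.54 Ω
I = V / R_total = 9.00 / 48.54 = 0.1854 A
Voltage across the parallel pair: V_p = I × R_p = 0.1854 × 43.84 = 8.129 V
R2 sees V_p directly, so P = V_p² / R2.
P_R2 = (8.129)² / 82.0 = 0.8058 W

0.806 W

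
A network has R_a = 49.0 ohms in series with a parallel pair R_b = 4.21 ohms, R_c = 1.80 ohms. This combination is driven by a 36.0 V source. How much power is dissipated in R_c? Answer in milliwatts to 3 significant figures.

453 mW

Replace R_b and R_c with their parallel equivalent so the circuit becomes R_a in series with R_p.
R_p = (4.21×1.80)/(4.21+1.80) = 1.261 Ω
R_total = 49.0 + 1.261 = 50.26 Ω
I = V / R_total = 36.0 / 50.26 = 0.7163 A
Voltage across the parallel pair: V_p = I × R_p = 0.7163 × 1.261 = 0.9031 V
R_c is across V_p, so use P = V²/R for that branch.
P_R_c = (0.9031)² / 1.80 = 0.4531 W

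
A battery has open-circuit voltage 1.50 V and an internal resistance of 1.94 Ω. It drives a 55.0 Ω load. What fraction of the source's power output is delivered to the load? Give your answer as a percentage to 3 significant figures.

Efficiency is P_load / P_total. With a series r and R sharing the same I, P = I²R for each, so η = R/(R+r).
η = R / (R + r) = 55.0 / (55.0 + 1.94) = 0.9659

96.6 %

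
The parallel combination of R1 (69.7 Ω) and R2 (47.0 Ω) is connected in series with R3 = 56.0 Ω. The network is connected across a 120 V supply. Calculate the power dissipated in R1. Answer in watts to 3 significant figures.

Combine R1 and R2 into their parallel equivalent first, reducing the network to two series resistors.
R_p = (69.7×47.0)/(69.7+47.0) = 28.07 Ω
R_total = R_p + 56.0 = 28.07 + 56.0 = 84.07 Ω
I = V / R_total = 120 / 84.07 = 1.427 A
Voltage across the parallel pair: V_p = I × R_p = 1.427 × 28.07 = 40.07 V
R1 has V_p across it, so P = V_p²/R1.
P_R1 = (40.07)² / 69.7 = 23.03 W

23.0 W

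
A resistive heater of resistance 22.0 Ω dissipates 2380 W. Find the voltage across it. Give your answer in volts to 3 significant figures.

Inverting the appropriate power form: V = √(P R).
V = √(2380 × 22.0) = 228.8 V

229 V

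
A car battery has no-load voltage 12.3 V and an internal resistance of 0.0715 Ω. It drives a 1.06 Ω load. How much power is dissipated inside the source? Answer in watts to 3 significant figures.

8.45 W

The source's internal resistance is just another series element carrying I; its dissipation is I²r.
I = ε / (r + R) = 12.3 / (0.0715 + 1.06) = 10.87 A
P_int = I² r = (10.87)² × 0.0715 = 8.449 W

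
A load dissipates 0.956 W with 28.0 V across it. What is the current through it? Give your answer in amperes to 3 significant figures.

0.0341 A

Rearranging the power relation for the two known quantities gives I = P / V.
I = 0.956 / 28.0 = 0.03414 A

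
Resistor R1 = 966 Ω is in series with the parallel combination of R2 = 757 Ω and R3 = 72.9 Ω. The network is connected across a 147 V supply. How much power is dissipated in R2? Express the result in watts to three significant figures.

0.118 W

First combine the parallel branches into one equivalent R_p, then R1 + R_p is a series pair.
R_p = (757×72.9)/(757+72.9) = 66.50 Ω
R_total = 966 + 66.50 = 1032 Ω
I = V / R_total = 147 / 1032 = 0.1424 A
Voltage across the parallel pair: V_p = I × R_p = 0.1424 × 66.50 = 9.467 V
With V_p across R2, its power is V_p²/R2.
P_R2 = (9.467)² / 757 = 0.1184 W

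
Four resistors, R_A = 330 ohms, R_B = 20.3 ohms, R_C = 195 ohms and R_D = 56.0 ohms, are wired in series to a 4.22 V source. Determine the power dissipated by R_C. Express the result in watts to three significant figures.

Since the resistors are in series they all carry the loop current I = V/R_total; the power in any one is I²R.
R_total = 330 + 20.3 + 195 + 56.0 = 601.3 Ω
I = V / R_total = 4.22 / 601.3 = 0.007018 A
P_R_C = I² × R_C = (0.007018)² × 195 = 0.009605 W

0.00960 W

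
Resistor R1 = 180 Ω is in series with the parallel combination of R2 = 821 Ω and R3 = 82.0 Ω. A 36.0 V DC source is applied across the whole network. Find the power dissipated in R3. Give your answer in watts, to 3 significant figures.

Reduce the parallel pair to R_p first; the network is then a simple series string.
R_p = (821×82.0)/(821+82.0) = 74.55 Ω
R_total = 180 + 74.55 = 254.6 Ω
I = V / R_total = 36.0 / 254.6 = 0.1414 A
Voltage across the parallel pair: V_p = I × R_p = 0.1414 × 74.55 = 10.54 V
R3 sees V_p directly, so P = V_p² / R3.
P_R3 = (10.54)² / 82.0 = 1.356 W

1.36 W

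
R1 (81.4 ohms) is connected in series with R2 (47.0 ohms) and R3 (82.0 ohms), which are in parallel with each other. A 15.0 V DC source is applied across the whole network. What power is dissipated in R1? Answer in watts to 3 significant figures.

First combine the parallel branches into one equivalent R_p, then R1 + R_p is a series pair.
R_p = (47.0×82.0)/(47.0+82.0) = 29.88 Ω
R_total = 81.4 + 29.88 = 111.3 Ω
I = V / R_total = 15.0 / 111.3 = 0.1348 A
R1 carries the full series current, so P = I²R.
P_R1 = (0.1348)² × 81.4 = 1.479 W

1.48 W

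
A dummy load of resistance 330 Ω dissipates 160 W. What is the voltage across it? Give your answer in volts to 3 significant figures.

230 V

From P = V I = I²R = V²/R, with the two given quantities we get V = √(P R).
V = √(160 × 330) = 229.8 V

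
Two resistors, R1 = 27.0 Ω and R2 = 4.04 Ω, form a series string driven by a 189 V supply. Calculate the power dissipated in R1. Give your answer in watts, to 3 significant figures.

1000 W

In a series string the same current flows through every resistor — find that current, then P = I²R for the one we want.
R_total = 27.0 + 4.04 = 31.04 Ω
I = V / R_total = 189 / 31.04 = 6.089 A
P_R1 = I² × R1 = (6.089)² × 27.0 = 1001 W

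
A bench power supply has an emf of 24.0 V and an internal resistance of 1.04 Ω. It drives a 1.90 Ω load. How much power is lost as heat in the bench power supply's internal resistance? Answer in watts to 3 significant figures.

The internal resistance carries the same current as the load; P_int = I²r.
I = ε / (r + R) = 24.0 / (1.04 + 1.90) = 8.163 A
P_int = I² r = (8.163)² × 1.04 = 69.30 W

69.3 W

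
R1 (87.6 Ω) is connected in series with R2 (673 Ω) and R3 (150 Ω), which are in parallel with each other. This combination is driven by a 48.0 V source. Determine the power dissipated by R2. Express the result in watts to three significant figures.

1.17 W

Reduce the parallel pair to R_p first; the network is then a simple series string.
R_p = (673×150)/(673+150) = 122.7 Ω
R_total = 87.6 + 122.7 = 210.3 Ω
I = V / R_total = 48.0 / 210.3 = 0.2283 A
Voltage across the parallel pair: V_p = I × R_p = 0.2283 × 122.7 = 28.00 V
R2 is across V_p, so use P = V²/R for that branch.
P_R2 = (28.00)² / 673 = 1.165 W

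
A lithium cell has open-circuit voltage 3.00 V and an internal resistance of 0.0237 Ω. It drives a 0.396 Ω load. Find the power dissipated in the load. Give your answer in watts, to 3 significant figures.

20.2 W

The internal resistance and the load are in series, so the same I flows through both; get I from ε/(r+R), then I²R for the load.
I = ε / (r + R) = 3.00 / (0.0237 + 0.396) = 7.148 A
P_load = I² R = (7.148)² × 0.396 = 20.23 W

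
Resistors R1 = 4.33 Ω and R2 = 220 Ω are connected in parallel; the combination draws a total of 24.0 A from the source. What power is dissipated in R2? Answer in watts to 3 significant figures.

47.2 W

The branches share the same voltage, but only the total current is given — find V from the equivalent resistance first.
1/R_eq = 1/4.33 + 1/220 ⇒ R_eq = 4.246 Ω
V = I_total × R_eq = 24.00 × 4.246 = 101.9 V
P_R2 = V² / R2 = (101.9)² / 220 = 47.21 W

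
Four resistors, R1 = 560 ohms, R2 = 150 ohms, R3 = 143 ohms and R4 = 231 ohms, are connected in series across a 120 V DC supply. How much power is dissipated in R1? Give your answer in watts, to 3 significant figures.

6.86 W

Since the resistors are in series they all carry the loop current I = V/R_total; the power in any one is I²R.
R_total = 560 + 150 + 143 + 231 = 1084 Ω
I = V / R_total = 120 / 1084 = 0.1107 A
P_R1 = I² × R1 = (0.1107)² × 560 = 6.863 W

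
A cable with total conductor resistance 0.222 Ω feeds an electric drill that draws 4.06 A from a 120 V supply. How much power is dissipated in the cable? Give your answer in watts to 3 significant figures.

3.66 W

Only the current and the line resistance are needed for the I²R loss.
The cable carries the full 4.06 A.
P_line = I² R_line = (4.060)² × 0.222 = 3.659 W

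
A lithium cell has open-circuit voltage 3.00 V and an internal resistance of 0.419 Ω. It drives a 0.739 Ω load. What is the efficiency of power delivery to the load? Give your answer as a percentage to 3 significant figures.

63.8 %

Both r and R carry the same current, so the power split is just the resistance split: η = R/(R+r).
η = R / (R + r) = 0.739 / (0.739 + 0.419) = 0.6382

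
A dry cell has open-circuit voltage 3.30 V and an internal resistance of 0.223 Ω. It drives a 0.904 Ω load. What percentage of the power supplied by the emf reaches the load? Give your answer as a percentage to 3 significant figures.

Both r and R carry the same current, so the power split is just the resistance split: η = R/(R+r).
η = R / (R + r) = 0.904 / (0.904 + 0.223) = 0.8021

80.2 %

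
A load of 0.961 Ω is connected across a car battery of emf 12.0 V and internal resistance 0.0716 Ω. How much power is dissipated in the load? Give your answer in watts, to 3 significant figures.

130 W

Load and internal resistance form a series loop — compute the loop current, then the load power via I²R.
I = ε / (r + R) = 12.0 / (0.0716 + 0.961) = 11.62 A
P_load = I² R = (11.62)² × 0.961 = 129.8 W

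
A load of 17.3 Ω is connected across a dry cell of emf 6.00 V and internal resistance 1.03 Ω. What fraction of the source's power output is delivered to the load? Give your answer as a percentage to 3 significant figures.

94.4 %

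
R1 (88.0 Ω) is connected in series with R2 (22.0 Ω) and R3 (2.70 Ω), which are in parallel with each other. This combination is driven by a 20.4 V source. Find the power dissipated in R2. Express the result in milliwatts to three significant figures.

Collapse R2‖R3 to a single equivalent, reducing the network to two series elements.
R_p = (22.0×2.70)/(22.0+2.70) = 2.405 Ω
R_total = 88.0 + 2.405 = 90.40 Ω
I = V / R_total = 20.4 / 90.40 = 0.2257 A
Voltage across the parallel pair: V_p = I × R_p = 0.2257 × 2.405 = 0.5427 V
With V_p across R2, its power is V_p²/R2.
P_R2 = (0.5427)² / 22.0 = 0.01339 W

13.4 mW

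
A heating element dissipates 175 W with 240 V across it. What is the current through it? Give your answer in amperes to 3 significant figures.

0.729 A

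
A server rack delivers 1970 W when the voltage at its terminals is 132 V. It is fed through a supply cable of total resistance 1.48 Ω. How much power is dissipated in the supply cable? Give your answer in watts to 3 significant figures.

Only the current and the line resistance are needed for the I²R loss.
I = P / V = 1970 / 132 = 14.92 A through the supply cable.
P_line = I² R_line = (14.92)² × 1.48 = 329.6 W

330 W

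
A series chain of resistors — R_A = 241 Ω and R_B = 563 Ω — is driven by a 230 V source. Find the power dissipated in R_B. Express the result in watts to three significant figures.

In a series string the same current flows through every resistor — find that current, then P = I²R for the one we want.
R_total = 241 + 563 = 804.0 Ω
I = V / R_total = 230 / 804.0 = 0.2861 A
P_R_B = I² × R_B = (0.2861)² × 563 = 46.07 W

46.1 W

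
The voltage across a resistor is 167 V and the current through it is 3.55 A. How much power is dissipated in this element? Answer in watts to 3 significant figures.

593 W

Since both terminal voltage and current are stated, P = V I gives the power in one step.
P = 167 V × 3.550 A = 592.9 W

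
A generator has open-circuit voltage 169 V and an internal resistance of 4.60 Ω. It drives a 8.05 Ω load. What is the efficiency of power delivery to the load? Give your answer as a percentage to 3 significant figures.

63.6 %

Efficiency is P_load / P_total. With a series r and R sharing the same I, P = I²R for each, so η = R/(R+r).
η = R / (R + r) = 8.05 / (8.05 + 4.60) = 0.6364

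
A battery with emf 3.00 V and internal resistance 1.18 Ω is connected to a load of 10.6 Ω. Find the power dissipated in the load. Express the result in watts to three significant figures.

0.687 W

Load and internal resistance form a series loop — compute the loop current, then the load power via I²R.
I = ε / (r + R) = 3.00 / (1.18 + 10.6) = 0.2547 A
P_load = I² R = (0.2547)² × 10.6 = 0.6875 W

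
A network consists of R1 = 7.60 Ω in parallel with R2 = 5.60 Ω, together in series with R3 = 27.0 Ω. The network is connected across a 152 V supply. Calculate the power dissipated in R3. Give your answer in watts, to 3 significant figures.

683 W

First find R_p for the parallel pair, then treat R_p + R3 as a series loop.
R_p = (7.60×5.60)/(7.60+5.60) = 3.224 Ω
R_total = R_p + 27.0 = 3.224 + 27.0 = 30.22 Ω
I = V / R_total = 152 / 30.22 = 5.029 A
R3 is the series element, so its power is I²R.
P_R3 = (5.029)² × 27.0 = 682.9 W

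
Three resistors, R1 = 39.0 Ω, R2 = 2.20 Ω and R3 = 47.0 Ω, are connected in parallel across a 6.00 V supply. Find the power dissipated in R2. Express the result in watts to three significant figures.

16.4 W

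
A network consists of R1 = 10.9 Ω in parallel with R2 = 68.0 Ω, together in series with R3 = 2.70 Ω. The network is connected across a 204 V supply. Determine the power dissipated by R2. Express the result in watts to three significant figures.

369 W

Combine R1 and R2 into their parallel equivalent first, reducing the network to two series resistors.
R_p = (10.9×68.0)/(10.9+68.0) = 9.394 Ω
R_total = R_p + 2.70 = 9.394 + 2.70 = 12.09 Ω
I = V / R_total = 204 / 12.09 = 16.87 A
Voltage across the parallel pair: V_p = I × R_p = 16.87 × 9.394 = 158.5 V
Use P = V²/R for R2 with V = V_p.
P_R2 = (158.5)² / 68.0 = 369.2 W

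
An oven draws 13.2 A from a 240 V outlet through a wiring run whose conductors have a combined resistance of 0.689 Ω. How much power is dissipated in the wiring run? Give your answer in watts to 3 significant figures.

120 W

Line loss is just I²R for the cable — we know both I and R_line directly.
The wiring run carries the full 13.2 A.
P_line = I² R_line = (13.20)² × 0.689 = 120.1 W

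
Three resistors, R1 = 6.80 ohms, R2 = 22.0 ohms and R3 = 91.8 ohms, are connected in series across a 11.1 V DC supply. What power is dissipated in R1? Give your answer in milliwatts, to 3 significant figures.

Series elements share the same current, so find I first, then use P = I²R.
R_total = 6.80 + 22.0 + 91.8 = 120.6 Ω
I = V / R_total = 11.1 / 120.6 = 0.09204 A
P_R1 = I² × R1 = (0.09204)² × 6.80 = 0.05761 W

57.6 mW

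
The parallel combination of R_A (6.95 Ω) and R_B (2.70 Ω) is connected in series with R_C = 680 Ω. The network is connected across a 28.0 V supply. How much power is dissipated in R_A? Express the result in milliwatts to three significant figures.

First find R_p for the parallel pair, then treat R_p + R_C as a series loop.
R_p = (6.95×2.70)/(6.95+2.70) = 1.945 Ω
R_total = R_p + 680 = 1.945 + 680 = 681.9 Ω
I = V / R_total = 28.0 / 681.9 = 0.04106 A
Voltage across the parallel pair: V_p = I × R_p = 0.04106 × 1.945 = 0.07984 V
Use P = V²/R for R_A with V = V_p.
P_R_A = (0.07984)² / 6.95 = 0.0009172 W

0.917 mW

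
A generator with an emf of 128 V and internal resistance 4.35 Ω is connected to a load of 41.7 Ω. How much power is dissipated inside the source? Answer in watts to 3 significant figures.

33.6 W

r is in series with the load, so it carries the full circuit current — the loss in it is I²r.
I = ε / (r + R) = 128 / (4.35 + 41.7) = 2.780 A
P_int = I² r = (2.780)² × 4.35 = 33.61 W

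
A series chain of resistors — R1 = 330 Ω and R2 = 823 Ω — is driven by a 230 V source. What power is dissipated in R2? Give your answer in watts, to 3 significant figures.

The current is common to all series resistors; compute it, then apply P = I²R for the target.
R_total = 330 + 823 = 1153 Ω
I = V / R_total = 230 / 1153 = 0.1995 A
P_R2 = I² × R2 = (0.1995)² × 823 = 32.75 W

32.7 W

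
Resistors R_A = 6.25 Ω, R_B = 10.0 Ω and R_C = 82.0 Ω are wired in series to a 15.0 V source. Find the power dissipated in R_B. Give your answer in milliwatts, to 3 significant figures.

233 mW

In a series string the same current flows through every resistor — find that current, then P = I²R for the one we want.
R_total = 6.25 + 10.0 + 82.0 = 98.25 Ω
I = V / R_total = 15.0 / 98.25 = 0.1527 A
P_R_B = I² × R_B = (0.1527)² × 10.0 = 0.2331 W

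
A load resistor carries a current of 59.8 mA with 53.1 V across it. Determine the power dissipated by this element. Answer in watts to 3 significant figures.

3.18 W

Both the voltage across and the current through the element are known, so P = V I applies directly.
P = 53.1 V × 0.05980 A = 3.175 W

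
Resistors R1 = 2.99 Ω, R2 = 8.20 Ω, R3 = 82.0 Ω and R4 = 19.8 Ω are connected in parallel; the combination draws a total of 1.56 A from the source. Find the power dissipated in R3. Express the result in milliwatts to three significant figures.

Parallel branches share V, not I — compute V via R_eq, then use V²/R for the target branch.
1/R_eq = 1/2.99 + 1/8.20 + 1/82.0 + 1/19.8 ⇒ R_eq = 1.926 Ω
V = I_total × R_eq = 1.560 × 1.926 = 3.005 V
P_R3 = V² / R3 = (3.005)² / 82.0 = 0.1101 W

110 mW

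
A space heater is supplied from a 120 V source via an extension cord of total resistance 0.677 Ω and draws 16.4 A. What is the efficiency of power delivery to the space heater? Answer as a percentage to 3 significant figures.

90.7 %

The extension cord carries the full 16.4 A.
P_line = I² R_line = (16.40)² × 0.677 = 182.1 W
P_source = V I = 120 × 16.40 = 1968 W; P_load = 1786 W
η = P_load / P_source = 1786 / 1968 = 0.9075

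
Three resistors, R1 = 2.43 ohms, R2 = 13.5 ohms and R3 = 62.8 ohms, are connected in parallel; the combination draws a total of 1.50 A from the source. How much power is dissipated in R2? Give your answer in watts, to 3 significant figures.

Parallel branches share V, not I — compute V via R_eq, then use V²/R for the target branch.
1/R_eq = 1/2.43 + 1/13.5 + 1/62.8 ⇒ R_eq = 1.994 Ω
V = I_total × R_eq = 1.500 × 1.994 = 2.991 V
P_R2 = V² / R2 = (2.991)² / 13.5 = 0.6626 W

0.663 W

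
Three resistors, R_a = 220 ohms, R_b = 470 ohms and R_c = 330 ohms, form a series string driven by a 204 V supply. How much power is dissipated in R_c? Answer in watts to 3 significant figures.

In a series string the same current flows through every resistor — find that current, then P = I²R for the one we want.
R_total = 220 + 470 + 330 = 1020 Ω
I = V / R_total = 204 / 1020 = 0.2000 A
P_R_c = I² × R_c = (0.2000)² × 330 = 13.20 W

13.2 W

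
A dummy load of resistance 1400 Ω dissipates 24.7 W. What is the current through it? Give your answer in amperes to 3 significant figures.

Rearranging the power relation for the two known quantities gives I = √(P / R).
I = √(24.7 / 1400) = 0.1328 A

0.133 A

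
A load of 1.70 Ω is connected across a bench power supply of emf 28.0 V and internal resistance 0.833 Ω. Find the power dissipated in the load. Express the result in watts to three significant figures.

The internal resistance and the load are in series, so the same I flows through both; get I from ε/(r+R), then I²R for the load.
I = ε / (r + R) = 28.0 / (0.833 + 1.70) = 11.05 A
P_load = I² R = (11.05)² × 1.70 = 207.7 W

208 W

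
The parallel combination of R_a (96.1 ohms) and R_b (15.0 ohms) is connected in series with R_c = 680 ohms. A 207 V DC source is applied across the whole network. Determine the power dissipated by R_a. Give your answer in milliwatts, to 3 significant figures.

Combine R_a and R_b into their parallel equivalent first, reducing the network to two series resistors.
R_p = (96.1×15.0)/(96.1+15.0) = 12.97 Ω
R_total = R_p + 680 = 12.97 + 680 = 693.0 Ω
I = V / R_total = 207 / 693.0 = 0.2987 A
Voltage across the parallel pair: V_p = I × R_p = 0.2987 × 12.97 = 3.876 V
R_a sits across V_p; its power is V_p²/R.
P_R_a = (3.876)² / 96.1 = 0.1563 W

156 mW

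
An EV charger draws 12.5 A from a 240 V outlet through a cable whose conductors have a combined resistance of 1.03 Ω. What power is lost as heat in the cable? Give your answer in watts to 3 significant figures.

161 W

The cable is a series resistance carrying the load current; its dissipation is I²R_line.
The cable carries the full 12.5 A.
P_line = I² R_line = (12.50)² × 1.03 = 160.9 W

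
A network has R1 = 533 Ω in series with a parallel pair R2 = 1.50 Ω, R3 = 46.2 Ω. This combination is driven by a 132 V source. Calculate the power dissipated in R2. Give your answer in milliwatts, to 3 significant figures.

85.8 mW

First combine the parallel branches into one equivalent R_p, then R1 + R_p is a series pair.
R_p = (1.50×46.2)/(1.50+46.2) = 1.453 Ω
R_total = 533 + 1.453 = 534.5 Ω
I = V / R_total = 132 / 534.5 = 0.2470 A
Voltage across the parallel pair: V_p = I × R_p = 0.2470 × 1.453 = 0.3588 V
R2 sees V_p directly, so P = V_p² / R2.
P_R2 = (0.3588)² / 1.50 = 0.08584 W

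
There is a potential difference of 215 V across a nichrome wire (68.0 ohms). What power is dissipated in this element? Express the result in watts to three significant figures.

680 W

Voltage and resistance are given, so P = V²/R is the one-step route.
P = (215 V)² / 68.0 Ω = 679.8 W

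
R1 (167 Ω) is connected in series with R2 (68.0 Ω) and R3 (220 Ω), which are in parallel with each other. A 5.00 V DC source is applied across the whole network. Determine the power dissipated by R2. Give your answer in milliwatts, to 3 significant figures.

Reduce the parallel pair to R_p first; the network is then a simple series string.
R_p = (68.0×220)/(68.0+220) = 51.94 Ω
R_total = 167 + 51.94 = 218.9 Ω
I = V / R_total = 5.00 / 218.9 = 0.02284 A
Voltage across the parallel pair: V_p = I × R_p = 0.02284 × 51.94 = 1.186 V
R2 is across V_p, so use P = V²/R for that branch.
P_R2 = (1.186)² / 68.0 = 0.02069 W

20.7 mW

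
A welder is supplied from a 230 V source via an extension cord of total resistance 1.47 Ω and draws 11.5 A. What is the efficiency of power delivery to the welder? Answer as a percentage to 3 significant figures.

92.7 %

The extension cord carries the full 11.5 A.
P_line = I² R_line = (11.50)² × 1.47 = 194.4 W
P_source = V I = 230 × 11.50 = 2645 W; P_load = 2451 W
η = P_load / P_source = 2451 / 2645 = 0.9265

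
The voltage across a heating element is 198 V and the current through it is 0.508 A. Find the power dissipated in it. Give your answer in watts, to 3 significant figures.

Both the voltage across and the current through the element are known, so P = V I applies directly.
P = 198 V × 0.5080 A = 100.6 W

101 W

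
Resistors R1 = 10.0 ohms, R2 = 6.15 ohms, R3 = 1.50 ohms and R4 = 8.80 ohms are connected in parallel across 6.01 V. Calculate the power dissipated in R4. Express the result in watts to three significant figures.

4.10 W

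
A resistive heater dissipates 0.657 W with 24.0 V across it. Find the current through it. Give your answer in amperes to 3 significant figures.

0.0274 A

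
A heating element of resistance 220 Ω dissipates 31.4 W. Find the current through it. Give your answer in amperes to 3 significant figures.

0.378 A

Rearranging the power relation for the two known quantities gives I = √(P / R).
I = √(31.4 / 220) = 0.3778 A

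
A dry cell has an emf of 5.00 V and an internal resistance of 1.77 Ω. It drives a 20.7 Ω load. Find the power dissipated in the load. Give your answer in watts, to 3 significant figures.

1.02 W

Find the circuit current first, then P = I²R for the load (series elements share I).
I = ε / (r + R) = 5.00 / (1.77 + 20.7) = 0.2225 A
P_load = I² R = (0.2225)² × 20.7 = 1.025 W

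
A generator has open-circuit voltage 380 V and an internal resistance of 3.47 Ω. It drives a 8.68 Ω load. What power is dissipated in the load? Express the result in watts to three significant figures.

The internal resistance and the load are in series, so the same I flows through both; get I from ε/(r+R), then I²R for the load.
I = ε / (r + R) = 380 / (3.47 + 8.68) = 31.28 A
P_load = I² R = (31.28)² × 8.68 = 8491 W

8490 W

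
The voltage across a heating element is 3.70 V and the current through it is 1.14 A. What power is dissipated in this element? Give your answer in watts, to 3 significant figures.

4.22 W

With V and I both given, power follows immediately from P = V I.
P = 3.70 V × 1.140 A = 4.218 W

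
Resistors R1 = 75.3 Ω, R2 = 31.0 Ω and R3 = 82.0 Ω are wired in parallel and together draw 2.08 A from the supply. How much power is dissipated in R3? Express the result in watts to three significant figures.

15.8 W

Only the total current is stated, so first find the parallel equivalent to get the voltage across the combination.
1/R_eq = 1/75.3 + 1/31.0 + 1/82.0 ⇒ R_eq = 17.32 Ω
V = I_total × R_eq = 2.080 × 17.32 = 36.03 V
P_R3 = V² / R3 = (36.03)² / 82.0 = 15.83 W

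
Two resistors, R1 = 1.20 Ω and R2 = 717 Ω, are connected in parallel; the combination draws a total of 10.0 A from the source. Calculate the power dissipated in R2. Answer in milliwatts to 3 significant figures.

200 mW

Parallel branches share V, not I — compute V via R_eq, then use V²/R for the target branch.
1/R_eq = 1/1.20 + 1/717 ⇒ R_eq = 1.198 Ω
V = I_total × R_eq = 10.00 × 1.198 = 11.98 V
P_R2 = V² / R2 = (11.98)² / 717 = 0.2002 W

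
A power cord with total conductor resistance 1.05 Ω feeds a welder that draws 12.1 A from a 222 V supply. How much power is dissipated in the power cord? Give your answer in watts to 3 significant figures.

154 W

The power cord and load are in series, so the same current flows in both; the loss is I²R_line.
The power cord carries the full 12.1 A.
P_line = I² R_line = (12.10)² × 1.05 = 153.7 W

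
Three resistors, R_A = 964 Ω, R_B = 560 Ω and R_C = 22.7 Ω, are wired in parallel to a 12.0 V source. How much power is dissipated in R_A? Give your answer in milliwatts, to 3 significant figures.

149 mW

Parallel branches share the same voltage; P = V²/R gives the branch power in one step.
P_R_A = V² / R_A = (12.0)² / 964 Ω = 0.1494 W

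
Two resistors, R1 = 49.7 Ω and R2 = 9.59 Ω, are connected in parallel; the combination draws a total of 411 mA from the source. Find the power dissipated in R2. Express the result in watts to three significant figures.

1.14 W

Parallel branches share V, not I — compute V via R_eq, then use V²/R for the target branch.
1/R_eq = 1/49.7 + 1/9.59 ⇒ R_eq = 8.039 Ω
V = I_total × R_eq = 0.4110 × 8.039 = 3.304 V
P_R2 = V² / R2 = (3.304)² / 9.59 = 1.138 W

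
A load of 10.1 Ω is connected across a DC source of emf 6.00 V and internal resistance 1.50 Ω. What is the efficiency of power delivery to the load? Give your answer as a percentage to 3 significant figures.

Efficiency is P_load / P_total. With a series r and R sharing the same I, P = I²R for each, so η = R/(R+r).
η = R / (R + r) = 10.1 / (10.1 + 1.50) = 0.8707

87.1 %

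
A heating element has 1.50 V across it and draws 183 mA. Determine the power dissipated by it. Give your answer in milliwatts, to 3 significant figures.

Since both terminal voltage and current are stated, P = V I gives the power in one step.
P = 1.50 V × 0.1830 A = 0.2745 W

274 mW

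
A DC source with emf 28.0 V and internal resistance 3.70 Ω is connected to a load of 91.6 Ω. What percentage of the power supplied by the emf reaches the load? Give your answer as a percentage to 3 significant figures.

96.1 %

The source delivers εI, of which I²R reaches the load and I²r is lost; since I is common, η = R/(R+r).
η = R / (R + r) = 91.6 / (91.6 + 3.70) = 0.9612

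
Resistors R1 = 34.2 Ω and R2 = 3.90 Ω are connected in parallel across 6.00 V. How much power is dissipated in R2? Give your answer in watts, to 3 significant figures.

9.23 W

Each parallel branch sees the full supply voltage, so P = V²/R applies directly to the target branch.
P_R2 = V² / R2 = (6.00)² / 3.90 Ω = 9.231 W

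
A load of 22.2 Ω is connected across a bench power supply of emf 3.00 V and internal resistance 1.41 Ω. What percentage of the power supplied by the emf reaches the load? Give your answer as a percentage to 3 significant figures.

η = P_load/(P_load+P_int) = I²R/(I²R+I²r) = R/(R+r) — the I² cancels for series elements.
η = R / (R + r) = 22.2 / (22.2 + 1.41) = 0.9403

94.0 %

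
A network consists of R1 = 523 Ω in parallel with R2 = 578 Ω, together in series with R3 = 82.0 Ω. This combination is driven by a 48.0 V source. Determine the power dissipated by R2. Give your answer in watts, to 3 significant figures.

Combine R1 and R2 into their parallel equivalent first, reducing the network to two series resistors.
R_p = (523×578)/(523+578) = 274.6 Ω
R_total = R_p + 82.0 = 274.6 + 82.0 = 356.6 Ω
I = V / R_total = 48.0 / 356.6 = 0.1346 A
Voltage across the parallel pair: V_p = I × R_p = 0.1346 × 274.6 = 36.96 V
Use P = V²/R for R2 with V = V_p.
P_R2 = (36.96)² / 578 = 2.364 W

2.36 W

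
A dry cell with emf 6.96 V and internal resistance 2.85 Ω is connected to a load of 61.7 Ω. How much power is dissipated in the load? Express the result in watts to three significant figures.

0.717 W

Load and internal resistance form a series loop — compute the loop current, then the load power via I²R.
I = ε / (r + R) = 6.96 / (2.85 + 61.7) = 0.1078 A
P_load = I² R = (0.1078)² × 61.7 = 0.7173 W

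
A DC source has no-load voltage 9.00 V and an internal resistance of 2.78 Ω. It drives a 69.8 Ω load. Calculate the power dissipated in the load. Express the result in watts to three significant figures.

1.07 W

The internal resistance and the load are in series, so the same I flows through both; get I from ε/(r+R), then I²R for the load.
I = ε / (r + R) = 9.00 / (2.78 + 69.8) = 0.1240 A
P_load = I² R = (0.1240)² × 69.8 = 1.073 W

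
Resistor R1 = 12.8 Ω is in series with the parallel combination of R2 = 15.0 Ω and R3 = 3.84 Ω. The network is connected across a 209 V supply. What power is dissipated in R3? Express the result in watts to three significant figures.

Collapse R2‖R3 to a single equivalent, reducing the network to two series elements.
R_p = (15.0×3.84)/(15.0+3.84) = 3.057 Ω
R_total = 12.8 + 3.057 = 15.86 Ω
I = V / R_total = 209 / 15.86 = 13.18 A
Voltage across the parallel pair: V_p = I × R_p = 13.18 × 3.057 = 40.30 V
R3 sees V_p directly, so P = V_p² / R3.
P_R3 = (40.30)² / 3.84 = 422.8 W

423 W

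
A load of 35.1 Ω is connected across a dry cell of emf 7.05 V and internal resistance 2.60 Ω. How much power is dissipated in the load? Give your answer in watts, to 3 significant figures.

1.23 W

With r and R in series, I = ε/(r+R); the load dissipates I²R.
I = ε / (r + R) = 7.05 / (2.60 + 35.1) = 0.1870 A
P_load = I² R = (0.1870)² × 35.1 = 1.227 W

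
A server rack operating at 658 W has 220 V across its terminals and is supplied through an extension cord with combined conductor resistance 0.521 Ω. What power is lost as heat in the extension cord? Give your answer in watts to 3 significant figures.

4.66 W

Only the current and the line resistance are needed for the I²R loss.
I = P / V = 658 / 220 = 2.991 A through the extension cord.
P_line = I² R_line = (2.991)² × 0.521 = 4.661 W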